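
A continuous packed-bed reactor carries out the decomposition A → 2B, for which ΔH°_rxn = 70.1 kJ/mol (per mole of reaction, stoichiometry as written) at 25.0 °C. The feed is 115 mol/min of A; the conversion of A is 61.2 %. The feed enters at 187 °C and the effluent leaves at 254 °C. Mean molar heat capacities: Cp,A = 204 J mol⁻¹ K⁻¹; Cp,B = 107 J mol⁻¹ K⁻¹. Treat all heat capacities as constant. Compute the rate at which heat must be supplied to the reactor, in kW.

Extent of reaction ξ = 0.612 × 115 = 70.38 mol/min
Reaction term: ξ·ΔH°_rxn = 70.38 × 70.1 = 4933.6 kJ/min
Sensible, feed 187→25 °C: -3800.5 kJ/min
Outlet flows (mol/min): A 44.62, B 140.76
Sensible, products 25→254 °C: 5533.5 kJ/min
Q = ΔH = 6666.6 kJ/min = 111.11 kW
Heat supplied = 111.11 kW

Q_in = 111 kW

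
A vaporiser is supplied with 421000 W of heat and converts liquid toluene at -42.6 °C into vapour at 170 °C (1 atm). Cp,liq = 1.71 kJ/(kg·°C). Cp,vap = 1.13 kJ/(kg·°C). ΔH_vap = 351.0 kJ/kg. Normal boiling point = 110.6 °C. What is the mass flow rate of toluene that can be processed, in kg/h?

Δh = 1.71×(110.6−-42.6) + 351.0 + 1.13×(170−110.6) = 680.09 kJ/kg
Q = 421000 W = 421 kJ/s = 1.5156e+06 kJ/h
ṁ = Q/Δh = 1.5156e+06 / 680.09 = 2228.5 kg/h

ṁ = 2230 kg/h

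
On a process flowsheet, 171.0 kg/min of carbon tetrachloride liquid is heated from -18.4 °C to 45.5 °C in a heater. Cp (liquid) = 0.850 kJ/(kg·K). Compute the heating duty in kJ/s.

Q = 155 kJ/s

Q = ṁ·Cp·ΔT = 171.0 × 0.850 × (45.5 − -18.4) = 9287.9 kJ/min
Converting: 9287.9 / 60 s = 154.8 kW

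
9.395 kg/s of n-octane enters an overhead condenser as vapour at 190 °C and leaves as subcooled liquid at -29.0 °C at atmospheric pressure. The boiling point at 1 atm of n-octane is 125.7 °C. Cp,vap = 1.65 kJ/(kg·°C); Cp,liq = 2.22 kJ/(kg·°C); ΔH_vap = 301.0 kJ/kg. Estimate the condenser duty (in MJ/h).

Q_c = 25400 MJ/h

vapour 190→125.7 °C: -106.09 kJ/kg
condensation at 125.7 °C: -301 kJ/kg
liquid 125.7→-29.0 °C: -343.43 kJ/kg
Δh = -106.09 + -301 + -343.43 = -750.53 kJ/kg
Q = ṁ·Δh = 9.395 kg/s × -750.53 kJ/kg = -7051.2 kJ/s
|Q| = 7051.2 kW = 25384 MJ/h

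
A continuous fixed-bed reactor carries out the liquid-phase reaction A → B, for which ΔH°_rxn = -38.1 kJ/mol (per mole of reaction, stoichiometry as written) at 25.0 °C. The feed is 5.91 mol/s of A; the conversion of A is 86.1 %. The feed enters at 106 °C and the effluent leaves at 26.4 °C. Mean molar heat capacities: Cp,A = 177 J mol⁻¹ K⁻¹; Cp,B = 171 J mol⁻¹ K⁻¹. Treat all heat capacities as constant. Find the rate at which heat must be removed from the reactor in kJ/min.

Extent of reaction ξ = 0.861 × 5.91 = 5.0885 mol/s
Reaction term: ξ·ΔH°_rxn = 5.0885 × -38.1 = -193.87 kJ/s
Sensible, feed 106→25 °C: -84.732 kJ/s
Outlet flows (mol/s): A 0.82149, B 5.0885
Sensible, products 25→26.4 °C: 1.4218 kJ/s
Q = ΔH = -277.18 kJ/s = -277.18 kW
Heat removed = 16631 kJ/min

Q_out = 16600 kJ/min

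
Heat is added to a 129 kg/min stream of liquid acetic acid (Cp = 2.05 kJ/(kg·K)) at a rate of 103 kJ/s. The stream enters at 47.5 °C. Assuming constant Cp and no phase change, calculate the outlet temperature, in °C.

T_out = 70.9 °C

Q = 103 kJ/s = 6180 kJ/min
ΔT = Q/(ṁ·Cp) = 6180/(129×2.05) = 23.369 K
T_out = 47.5 + 23.369 = 70.869 °C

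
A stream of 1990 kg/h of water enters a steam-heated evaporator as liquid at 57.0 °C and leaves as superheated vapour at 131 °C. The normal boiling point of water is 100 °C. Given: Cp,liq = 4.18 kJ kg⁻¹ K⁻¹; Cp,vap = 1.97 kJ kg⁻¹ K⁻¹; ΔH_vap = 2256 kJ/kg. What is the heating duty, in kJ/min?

Q = 82800 kJ/min

liquid 57.0→100 °C: 179.74 kJ/kg
vaporisation at 100 °C: 2256 kJ/kg
vapour 100→131 °C: 61.07 kJ/kg
Δh = 179.74 + 2256 + 61.07 = 2496.8 kJ/kg
Q = ṁ·Δh = 1990 kg/h × 2496.8 kJ/kg = 4.9687e+06 kJ/h
|Q| = 1380.2 kW = 82811 kJ/min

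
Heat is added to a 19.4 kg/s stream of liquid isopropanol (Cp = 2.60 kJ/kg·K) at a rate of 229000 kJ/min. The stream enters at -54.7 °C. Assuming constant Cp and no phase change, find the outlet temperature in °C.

T_out = 21.0 °C

Q = 229000 kJ/min = 3816.7 kJ/s
ΔT = Q/(ṁ·Cp) = 3816.7/(19.4×2.60) = 75.667 K
T_out = -54.7 + 75.667 = 20.967 °C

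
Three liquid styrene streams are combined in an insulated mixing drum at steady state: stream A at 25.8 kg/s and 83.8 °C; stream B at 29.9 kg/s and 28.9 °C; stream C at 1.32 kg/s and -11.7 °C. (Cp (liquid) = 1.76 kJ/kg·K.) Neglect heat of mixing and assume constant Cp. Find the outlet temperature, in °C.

T_out = 52.8 °C

Adiabatic, steady state ⇒ Σ ṁᵢCp,ᵢ(T_out − Tᵢ) = 0
Σ ṁᵢCp,ᵢTᵢ = 25.8×1.76×83.8 + 29.9×1.76×28.9 + 1.32×1.76×-11.7 = 5298.8
Σ ṁᵢCp,ᵢ = 25.8×1.76 + 29.9×1.76 + 1.32×1.76 = 100.36
T_out = 5298.8 / 100.36 = 52.801 °C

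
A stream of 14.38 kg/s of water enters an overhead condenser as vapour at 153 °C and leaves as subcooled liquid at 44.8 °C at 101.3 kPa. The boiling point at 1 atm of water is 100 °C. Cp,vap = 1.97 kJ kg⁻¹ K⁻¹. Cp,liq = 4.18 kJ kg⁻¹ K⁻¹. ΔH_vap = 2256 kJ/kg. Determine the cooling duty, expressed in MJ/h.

vapour 153→100 °C: -104.41 kJ/kg
condensation at 100 °C: -2256 kJ/kg
liquid 100→44.8 °C: -230.74 kJ/kg
Δh = -104.41 + -2256 + -230.74 = -2591.1 kJ/kg
Q = ṁ·Δh = 14.38 kg/s × -2591.1 kJ/kg = -37261 kJ/s
|Q| = 37261 kW = 134140 MJ/h

Q_c = 134000 MJ/h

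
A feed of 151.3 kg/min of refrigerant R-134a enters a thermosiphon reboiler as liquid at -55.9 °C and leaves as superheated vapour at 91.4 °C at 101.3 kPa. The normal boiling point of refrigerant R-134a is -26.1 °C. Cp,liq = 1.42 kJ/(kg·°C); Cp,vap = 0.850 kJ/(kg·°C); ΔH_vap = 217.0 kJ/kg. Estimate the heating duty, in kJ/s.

liquid -55.9→-26.1 °C: 42.316 kJ/kg
vaporisation at -26.1 °C: 217 kJ/kg
vapour -26.1→91.4 °C: 99.875 kJ/kg
Δh = 42.316 + 217 + 99.875 = 359.19 kJ/kg
Q = ṁ·Δh = 151.3 kg/min × 359.19 kJ/kg = 54346 kJ/min
|Q| = 905.76 kW

Q = 906 kJ/s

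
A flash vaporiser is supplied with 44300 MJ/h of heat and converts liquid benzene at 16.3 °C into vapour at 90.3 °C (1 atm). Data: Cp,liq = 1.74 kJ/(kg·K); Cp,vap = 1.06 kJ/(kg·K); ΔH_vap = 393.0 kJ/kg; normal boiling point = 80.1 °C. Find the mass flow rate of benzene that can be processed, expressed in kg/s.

ṁ = 23.9 kg/s

Δh = 1.74×(80.1−16.3) + 393.0 + 1.06×(90.3−80.1) = 514.82 kJ/kg
Q = 44300 MJ/h = 12306 kJ/s = 12306 kJ/s
ṁ = Q/Δh = 12306 / 514.82 = 23.902 kg/s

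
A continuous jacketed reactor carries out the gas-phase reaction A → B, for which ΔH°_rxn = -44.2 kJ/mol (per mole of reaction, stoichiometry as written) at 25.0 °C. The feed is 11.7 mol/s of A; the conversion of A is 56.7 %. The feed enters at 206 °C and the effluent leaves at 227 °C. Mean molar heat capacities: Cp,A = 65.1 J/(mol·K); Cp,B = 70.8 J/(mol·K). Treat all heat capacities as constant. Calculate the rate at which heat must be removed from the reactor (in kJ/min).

Q_out = 16200 kJ/min

Extent of reaction ξ = 0.567 × 11.7 = 6.6339 mol/s
Reaction term: ξ·ΔH°_rxn = 6.6339 × -44.2 = -293.22 kJ/s
Sensible, feed 206→25 °C: -137.86 kJ/s
Outlet flows (mol/s): A 5.0661, B 6.6339
Sensible, products 25→227 °C: 161.5 kJ/s
Q = ΔH = -269.59 kJ/s = -269.59 kW
Heat removed = 16175 kJ/min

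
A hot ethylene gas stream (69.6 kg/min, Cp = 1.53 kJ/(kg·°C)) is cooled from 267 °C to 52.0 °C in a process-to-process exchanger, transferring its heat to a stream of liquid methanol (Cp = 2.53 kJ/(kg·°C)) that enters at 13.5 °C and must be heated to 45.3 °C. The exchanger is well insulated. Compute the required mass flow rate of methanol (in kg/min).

ṁ_c = 285 kg/min

Heat released by hot stream: Q = 69.6 × 1.53 × (267 − 52.0) = 22895 kJ/min
Energy balance on cold side (adiabatic exchanger): Q = ṁ_c·Cp_c·(T_c,out − T_c,in)
ṁ_c = 22895 / [2.53 × (45.3 − 13.5)] = 284.57 kg/min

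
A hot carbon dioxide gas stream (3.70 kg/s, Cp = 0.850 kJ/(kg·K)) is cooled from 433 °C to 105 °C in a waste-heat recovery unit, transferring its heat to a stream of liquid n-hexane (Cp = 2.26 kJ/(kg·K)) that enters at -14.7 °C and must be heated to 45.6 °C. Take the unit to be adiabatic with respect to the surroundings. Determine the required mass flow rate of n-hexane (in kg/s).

ṁ_c = 7.57 kg/s

Heat released by hot stream: Q = 3.70 × 0.850 × (433 − 105) = 1031.6 kJ/s
Energy balance on cold side (adiabatic exchanger): Q = ṁ_c·Cp_c·(T_c,out − T_c,in)
ṁ_c = 1031.6 / [2.26 × (45.6 − -14.7)] = 7.5695 kg/s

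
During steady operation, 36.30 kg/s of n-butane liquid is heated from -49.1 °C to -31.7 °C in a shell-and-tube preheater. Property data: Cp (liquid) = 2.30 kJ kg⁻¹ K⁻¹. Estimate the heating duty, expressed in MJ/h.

Q = ṁ·Cp·ΔT = 36.30 × 2.30 × (-31.7 − -49.1) = 1452.7 kJ/s
Heating duty = 5229.8 MJ/h

Q = 5230 MJ/h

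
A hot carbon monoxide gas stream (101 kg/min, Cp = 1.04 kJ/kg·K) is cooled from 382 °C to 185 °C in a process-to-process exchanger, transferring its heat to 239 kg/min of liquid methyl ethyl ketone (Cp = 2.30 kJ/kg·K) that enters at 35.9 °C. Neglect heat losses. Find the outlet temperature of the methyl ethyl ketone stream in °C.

Heat released by hot stream: Q = 101 × 1.04 × (382 − 185) = 20693 kJ/min
Energy balance on cold side (adiabatic exchanger): Q = ṁ_c·Cp_c·(T_c,out − T_c,in)
T_c,out = 35.9 + 20693/(239 × 2.30) = 73.544 °C

T_c,out = 73.5 °C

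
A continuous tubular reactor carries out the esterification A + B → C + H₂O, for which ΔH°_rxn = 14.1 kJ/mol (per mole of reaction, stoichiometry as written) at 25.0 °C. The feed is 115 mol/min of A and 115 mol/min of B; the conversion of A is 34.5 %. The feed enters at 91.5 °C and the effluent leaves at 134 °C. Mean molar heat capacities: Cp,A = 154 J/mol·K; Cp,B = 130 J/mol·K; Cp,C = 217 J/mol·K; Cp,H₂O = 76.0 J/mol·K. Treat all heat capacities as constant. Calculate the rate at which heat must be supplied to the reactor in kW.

Extent of reaction ξ = 0.345 × 115 = 39.675 mol/min
Reaction term: ξ·ΔH°_rxn = 39.675 × 14.1 = 559.42 kJ/min
Sensible, feed 91.5→25 °C: -2171.9 kJ/min
Outlet flows (mol/min): A 75.325, B 75.325, C 39.675, H₂O 39.675
Sensible, products 25→134 °C: 3598.9 kJ/min
Q = ΔH = 1986.4 kJ/min = 33.106 kW
Heat supplied = 33.106 kW

Q_in = 33.1 kW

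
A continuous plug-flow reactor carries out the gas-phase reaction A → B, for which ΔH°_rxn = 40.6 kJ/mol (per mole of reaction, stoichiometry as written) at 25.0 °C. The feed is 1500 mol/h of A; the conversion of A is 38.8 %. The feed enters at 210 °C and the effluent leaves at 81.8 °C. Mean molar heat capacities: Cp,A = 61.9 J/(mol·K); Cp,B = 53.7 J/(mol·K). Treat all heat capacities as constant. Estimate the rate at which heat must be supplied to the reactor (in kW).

Q_in = 3.18 kW

Extent of reaction ξ = 0.388 × 1500 = 582 mol/h
Reaction term: ξ·ΔH°_rxn = 582 × 40.6 = 23629 kJ/h
Sensible, feed 210→25 °C: -17177 kJ/h
Outlet flows (mol/h): A 918, B 582
Sensible, products 25→81.8 °C: 5002.8 kJ/h
Q = ΔH = 11455 kJ/h = 3.1819 kW
Heat supplied = 3.1819 kW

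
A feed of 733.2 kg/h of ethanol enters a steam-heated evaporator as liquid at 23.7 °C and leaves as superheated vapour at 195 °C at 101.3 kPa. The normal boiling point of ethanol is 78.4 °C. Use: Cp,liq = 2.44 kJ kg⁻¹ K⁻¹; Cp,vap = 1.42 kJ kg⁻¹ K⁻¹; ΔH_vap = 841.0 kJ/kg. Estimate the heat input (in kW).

Q = 232 kW

liquid 23.7→78.4 °C: 133.47 kJ/kg
vaporisation at 78.4 °C: 841 kJ/kg
vapour 78.4→195 °C: 165.57 kJ/kg
Δh = 133.47 + 841 + 165.57 = 1140 kJ/kg
Q = ṁ·Δh = 733.2 kg/h × 1140 kJ/kg = 835880 kJ/h
|Q| = 232.19 kW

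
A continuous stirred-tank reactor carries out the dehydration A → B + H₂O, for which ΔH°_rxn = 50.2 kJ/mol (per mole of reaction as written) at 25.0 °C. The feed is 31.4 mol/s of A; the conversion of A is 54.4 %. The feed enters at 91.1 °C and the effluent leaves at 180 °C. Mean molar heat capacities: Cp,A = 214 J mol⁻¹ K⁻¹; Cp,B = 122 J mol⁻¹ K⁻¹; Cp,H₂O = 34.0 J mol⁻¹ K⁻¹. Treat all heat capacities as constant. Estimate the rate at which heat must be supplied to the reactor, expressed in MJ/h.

Q_in = 4680 MJ/h

Extent of reaction ξ = 0.544 × 31.4 = 17.082 mol/s
Reaction term: ξ·ΔH°_rxn = 17.082 × 50.2 = 857.5 kJ/s
Sensible, feed 91.1→25 °C: -444.17 kJ/s
Outlet flows (mol/s): A 14.318, B 17.082, H₂O 17.082
Sensible, products 25→180 °C: 887.97 kJ/s
Q = ΔH = 1301.3 kJ/s = 1301.3 kW
Heat supplied = 4684.7 MJ/h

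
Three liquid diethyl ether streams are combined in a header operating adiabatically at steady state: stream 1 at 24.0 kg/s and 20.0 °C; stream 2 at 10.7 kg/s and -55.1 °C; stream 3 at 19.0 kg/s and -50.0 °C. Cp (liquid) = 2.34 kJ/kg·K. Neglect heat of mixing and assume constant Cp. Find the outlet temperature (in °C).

Energy balance with Q = 0: Σ ṁᵢCp,ᵢ(T_out − Tᵢ) = 0
T_out = Σ ṁᵢCp,ᵢTᵢ / Σ ṁᵢCp,ᵢ
      = -2479.4 / 125.66 = -19.731 °C

T_out = -19.7 °C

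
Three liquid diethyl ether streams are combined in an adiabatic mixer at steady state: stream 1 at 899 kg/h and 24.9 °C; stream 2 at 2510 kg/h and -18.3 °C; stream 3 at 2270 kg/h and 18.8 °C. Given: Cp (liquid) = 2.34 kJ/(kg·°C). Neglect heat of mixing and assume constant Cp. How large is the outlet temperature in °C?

Adiabatic, steady state ⇒ Σ ṁᵢCp,ᵢ(T_out − Tᵢ) = 0
Σ ṁᵢCp,ᵢTᵢ = 899×2.34×24.9 + 2510×2.34×-18.3 + 2270×2.34×18.8 = 44760
Σ ṁᵢCp,ᵢ = 899×2.34 + 2510×2.34 + 2270×2.34 = 13289
T_out = 44760 / 13289 = 3.3682 °C

T_out = 3.37 °C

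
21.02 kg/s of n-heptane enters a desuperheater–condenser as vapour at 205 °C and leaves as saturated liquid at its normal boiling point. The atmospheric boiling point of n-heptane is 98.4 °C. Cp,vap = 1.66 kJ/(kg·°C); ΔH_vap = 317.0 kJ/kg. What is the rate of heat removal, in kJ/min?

vapour 205→98.4 °C: -176.96 kJ/kg
condensation at 98.4 °C: -317 kJ/kg
Δh = -176.96 + -317 = -493.96 kJ/kg
Q = ṁ·Δh = 21.02 kg/s × -493.96 kJ/kg = -10383 kJ/s
|Q| = 10383 kW = 622980 kJ/min

Q_c = 623000 kJ/min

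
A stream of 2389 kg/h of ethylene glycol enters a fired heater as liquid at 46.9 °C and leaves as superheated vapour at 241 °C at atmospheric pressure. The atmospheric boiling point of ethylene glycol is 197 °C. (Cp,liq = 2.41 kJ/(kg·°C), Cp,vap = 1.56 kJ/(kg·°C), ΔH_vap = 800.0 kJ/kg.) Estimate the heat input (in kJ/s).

Q = 816 kJ/s

liquid 46.9→197 °C: 361.74 kJ/kg
vaporisation at 197 °C: 800 kJ/kg
vapour 197→241 °C: 68.64 kJ/kg
Δh = 361.74 + 800 + 68.64 = 1230.4 kJ/kg
Q = ṁ·Δh = 2389 kg/h × 1230.4 kJ/kg = 2.9394e+06 kJ/h
|Q| = 816.49 kW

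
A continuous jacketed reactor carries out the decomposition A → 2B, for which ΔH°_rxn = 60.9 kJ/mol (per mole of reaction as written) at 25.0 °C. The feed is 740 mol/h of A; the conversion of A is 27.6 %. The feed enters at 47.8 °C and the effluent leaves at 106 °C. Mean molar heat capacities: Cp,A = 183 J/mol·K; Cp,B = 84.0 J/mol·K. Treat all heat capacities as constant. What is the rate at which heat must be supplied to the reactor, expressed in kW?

Q_in = 5.58 kW

Extent of reaction ξ = 0.276 × 740 = 204.24 mol/h
Reaction term: ξ·ΔH°_rxn = 204.24 × 60.9 = 12438 kJ/h
Sensible, feed 47.8→25 °C: -3087.6 kJ/h
Outlet flows (mol/h): A 535.76, B 408.48
Sensible, products 25→106 °C: 10721 kJ/h
Q = ΔH = 20072 kJ/h = 5.5754 kW
Heat supplied = 5.5754 kW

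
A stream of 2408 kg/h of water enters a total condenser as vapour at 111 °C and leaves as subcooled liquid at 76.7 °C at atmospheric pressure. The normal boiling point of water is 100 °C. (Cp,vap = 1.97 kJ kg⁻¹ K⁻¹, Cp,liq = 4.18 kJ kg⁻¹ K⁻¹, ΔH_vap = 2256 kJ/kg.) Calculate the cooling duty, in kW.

Q_c = 1590 kW

vapour 111→100 °C: -21.67 kJ/kg
condensation at 100 °C: -2256 kJ/kg
liquid 100→76.7 °C: -97.394 kJ/kg
Δh = -21.67 + -2256 + -97.394 = -2375.1 kJ/kg
Q = ṁ·Δh = 2408 kg/h × -2375.1 kJ/kg = -5.7192e+06 kJ/h
|Q| = 1588.7 kW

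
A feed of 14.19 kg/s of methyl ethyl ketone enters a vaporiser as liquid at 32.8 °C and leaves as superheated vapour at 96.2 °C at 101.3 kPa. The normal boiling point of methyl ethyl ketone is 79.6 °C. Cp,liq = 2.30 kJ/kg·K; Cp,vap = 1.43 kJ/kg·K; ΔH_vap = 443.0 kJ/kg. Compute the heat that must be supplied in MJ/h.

Q = 29300 MJ/h

liquid 32.8→79.6 °C: 107.64 kJ/kg
vaporisation at 79.6 °C: 443 kJ/kg
vapour 79.6→96.2 °C: 23.738 kJ/kg
Δh = 107.64 + 443 + 23.738 = 574.38 kJ/kg
Q = ṁ·Δh = 14.19 kg/s × 574.38 kJ/kg = 8150.4 kJ/s
|Q| = 8150.4 kW = 29342 MJ/h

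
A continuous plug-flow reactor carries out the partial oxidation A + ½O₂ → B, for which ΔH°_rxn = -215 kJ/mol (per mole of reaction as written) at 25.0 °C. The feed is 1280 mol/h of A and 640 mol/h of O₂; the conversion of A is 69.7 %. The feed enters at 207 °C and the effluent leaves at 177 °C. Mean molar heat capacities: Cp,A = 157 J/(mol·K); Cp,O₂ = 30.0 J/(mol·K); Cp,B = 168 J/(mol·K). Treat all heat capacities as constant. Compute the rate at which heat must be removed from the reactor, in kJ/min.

Extent of reaction ξ = 0.697 × 1280 = 892.16 mol/h
Reaction term: ξ·ΔH°_rxn = 892.16 × -215 = -191810 kJ/h
Sensible, feed 207→25 °C: -40069 kJ/h
Outlet flows (mol/h): A 387.84, O₂ 193.92, B 892.16
Sensible, products 25→177 °C: 32922 kJ/h
Q = ΔH = -198960 kJ/h = -55.267 kW
Heat removed = 3316 kJ/min

Q_out = 3320 kJ/min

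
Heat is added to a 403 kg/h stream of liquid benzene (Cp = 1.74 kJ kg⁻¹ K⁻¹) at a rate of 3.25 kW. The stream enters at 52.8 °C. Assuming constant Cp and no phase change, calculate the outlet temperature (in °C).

Q = 3.25 kW = 11700 kJ/h
ΔT = Q/(ṁ·Cp) = 11700/(403×1.74) = 16.685 K
T_out = 52.8 + 16.685 = 69.485 °C

T_out = 69.5 °C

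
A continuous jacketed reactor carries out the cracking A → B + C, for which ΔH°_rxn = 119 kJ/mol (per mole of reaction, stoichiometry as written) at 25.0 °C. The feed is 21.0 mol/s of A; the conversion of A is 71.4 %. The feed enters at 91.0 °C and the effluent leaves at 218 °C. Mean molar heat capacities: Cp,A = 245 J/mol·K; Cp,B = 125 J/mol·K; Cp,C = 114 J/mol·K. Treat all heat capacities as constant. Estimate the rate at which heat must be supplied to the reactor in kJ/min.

Extent of reaction ξ = 0.714 × 21.0 = 14.994 mol/s
Reaction term: ξ·ΔH°_rxn = 14.994 × 119 = 1784.3 kJ/s
Sensible, feed 91.0→25 °C: -339.57 kJ/s
Outlet flows (mol/s): A 6.006, B 14.994, C 14.994
Sensible, products 25→218 °C: 975.62 kJ/s
Q = ΔH = 2420.3 kJ/s = 2420.3 kW
Heat supplied = 145220 kJ/min

Q_in = 145000 kJ/min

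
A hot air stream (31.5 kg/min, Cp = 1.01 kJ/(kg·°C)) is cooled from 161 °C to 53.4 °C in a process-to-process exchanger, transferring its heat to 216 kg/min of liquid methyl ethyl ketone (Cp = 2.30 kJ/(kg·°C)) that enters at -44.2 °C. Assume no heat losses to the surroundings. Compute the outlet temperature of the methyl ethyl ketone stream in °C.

T_c,out = -37.3 °C

Heat released by hot stream: Q = 31.5 × 1.01 × (161 − 53.4) = 3423.3 kJ/min
Energy balance on cold side (adiabatic exchanger): Q = ṁ_c·Cp_c·(T_c,out − T_c,in)
T_c,out = -44.2 + 3423.3/(216 × 2.30) = -37.309 °C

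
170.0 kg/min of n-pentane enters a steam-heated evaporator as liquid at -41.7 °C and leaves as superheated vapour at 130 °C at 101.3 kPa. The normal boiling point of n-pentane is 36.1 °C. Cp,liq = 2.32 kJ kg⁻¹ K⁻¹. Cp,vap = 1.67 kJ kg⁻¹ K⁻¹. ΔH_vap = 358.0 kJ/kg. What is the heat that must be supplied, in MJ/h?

Q = 7090 MJ/h

liquid -41.7→36.1 °C: 180.5 kJ/kg
vaporisation at 36.1 °C: 358 kJ/kg
vapour 36.1→130 °C: 156.81 kJ/kg
Δh = 180.5 + 358 + 156.81 = 695.31 kJ/kg
Q = ṁ·Δh = 170.0 kg/min × 695.31 kJ/kg = 118200 kJ/min
|Q| = 1970 kW = 7092.2 MJ/h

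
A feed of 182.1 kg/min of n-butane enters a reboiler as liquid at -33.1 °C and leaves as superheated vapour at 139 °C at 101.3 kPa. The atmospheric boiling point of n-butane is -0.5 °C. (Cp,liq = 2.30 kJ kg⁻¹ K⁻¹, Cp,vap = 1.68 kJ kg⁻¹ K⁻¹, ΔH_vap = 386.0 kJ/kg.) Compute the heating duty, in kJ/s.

liquid -33.1→-0.5 °C: 74.98 kJ/kg
vaporisation at -0.5 °C: 386 kJ/kg
vapour -0.5→139 °C: 234.36 kJ/kg
Δh = 74.98 + 386 + 234.36 = 695.34 kJ/kg
Q = ṁ·Δh = 182.1 kg/min × 695.34 kJ/kg = 126620 kJ/min
|Q| = 2110.4 kW

Q = 2110 kJ/s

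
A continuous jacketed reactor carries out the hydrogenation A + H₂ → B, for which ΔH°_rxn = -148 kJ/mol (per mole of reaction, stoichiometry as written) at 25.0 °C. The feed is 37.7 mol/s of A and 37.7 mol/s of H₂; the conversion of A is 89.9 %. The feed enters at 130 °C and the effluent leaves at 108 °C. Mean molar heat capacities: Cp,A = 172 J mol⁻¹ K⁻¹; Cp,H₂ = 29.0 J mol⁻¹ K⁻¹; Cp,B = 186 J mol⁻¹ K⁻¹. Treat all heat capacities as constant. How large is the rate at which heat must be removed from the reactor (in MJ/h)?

Extent of reaction ξ = 0.899 × 37.7 = 33.892 mol/s
Reaction term: ξ·ΔH°_rxn = 33.892 × -148 = -5016.1 kJ/s
Sensible, feed 130→25 °C: -795.66 kJ/s
Outlet flows (mol/s): A 3.8077, H₂ 3.8077, B 33.892
Sensible, products 25→108 °C: 586.75 kJ/s
Q = ΔH = -5225 kJ/s = -5225 kW
Heat removed = 18810 MJ/h

Q_out = 18800 MJ/h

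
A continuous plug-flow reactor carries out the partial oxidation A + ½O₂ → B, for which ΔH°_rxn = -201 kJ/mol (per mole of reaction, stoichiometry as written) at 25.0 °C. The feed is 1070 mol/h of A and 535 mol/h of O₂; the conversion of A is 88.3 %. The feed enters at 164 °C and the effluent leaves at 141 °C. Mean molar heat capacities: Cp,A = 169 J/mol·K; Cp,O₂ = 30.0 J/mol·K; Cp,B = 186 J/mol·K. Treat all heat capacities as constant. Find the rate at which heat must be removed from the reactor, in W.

Extent of reaction ξ = 0.883 × 1070 = 944.81 mol/h
Reaction term: ξ·ΔH°_rxn = 944.81 × -201 = -189910 kJ/h
Sensible, feed 164→25 °C: -27366 kJ/h
Outlet flows (mol/h): A 125.19, O₂ 62.595, B 944.81
Sensible, products 25→141 °C: 23057 kJ/h
Q = ΔH = -194220 kJ/h = -53.949 kW
Heat removed = 53949 W

Q_out = 53900 W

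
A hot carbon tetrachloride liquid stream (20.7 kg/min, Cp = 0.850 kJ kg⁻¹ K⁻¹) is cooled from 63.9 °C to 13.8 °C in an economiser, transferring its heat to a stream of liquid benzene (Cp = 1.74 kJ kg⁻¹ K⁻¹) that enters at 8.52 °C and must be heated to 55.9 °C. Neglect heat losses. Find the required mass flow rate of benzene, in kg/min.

Heat released by hot stream: Q = 20.7 × 0.850 × (63.9 − 13.8) = 881.51 kJ/min
Energy balance on cold side (adiabatic exchanger): Q = ṁ_c·Cp_c·(T_c,out − T_c,in)
ṁ_c = 881.51 / [1.74 × (55.9 − 8.52)] = 10.693 kg/min

ṁ_c = 10.7 kg/min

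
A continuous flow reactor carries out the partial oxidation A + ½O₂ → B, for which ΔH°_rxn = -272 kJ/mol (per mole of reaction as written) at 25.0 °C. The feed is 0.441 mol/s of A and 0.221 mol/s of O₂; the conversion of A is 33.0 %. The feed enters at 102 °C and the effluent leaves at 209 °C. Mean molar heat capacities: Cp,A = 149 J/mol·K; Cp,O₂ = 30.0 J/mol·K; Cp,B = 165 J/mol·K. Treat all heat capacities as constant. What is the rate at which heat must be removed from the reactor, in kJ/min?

Extent of reaction ξ = 0.330 × 0.441 = 0.14553 mol/s
Reaction term: ξ·ΔH°_rxn = 0.14553 × -272 = -39.584 kJ/s
Sensible, feed 102→25 °C: -5.5701 kJ/s
Outlet flows (mol/s): A 0.29547, O₂ 0.14824, B 0.14553
Sensible, products 25→209 °C: 13.337 kJ/s
Q = ΔH = -31.817 kJ/s = -31.817 kW
Heat removed = 1909 kJ/min

Q_out = 1910 kJ/min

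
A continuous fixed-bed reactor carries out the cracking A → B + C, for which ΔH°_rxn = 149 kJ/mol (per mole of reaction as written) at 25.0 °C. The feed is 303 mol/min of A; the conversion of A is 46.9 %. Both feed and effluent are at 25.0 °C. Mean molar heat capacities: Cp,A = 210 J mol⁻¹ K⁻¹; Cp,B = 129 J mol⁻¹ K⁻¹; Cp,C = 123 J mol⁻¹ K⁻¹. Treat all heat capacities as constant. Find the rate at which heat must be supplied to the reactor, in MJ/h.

Extent of reaction ξ = 0.469 × 303 = 142.11 mol/min
Reaction term: ξ·ΔH°_rxn = 142.11 × 149 = 21174 kJ/min
Q = ΔH = 21174 kJ/min = 352.9 kW
Heat supplied = 1270.4 MJ/h

Q_in = 1270 MJ/h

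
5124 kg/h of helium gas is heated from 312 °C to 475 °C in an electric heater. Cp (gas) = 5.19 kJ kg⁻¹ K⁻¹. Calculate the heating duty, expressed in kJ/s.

Q = ṁ·Cp·ΔT = 5124 × 5.19 × (475 − 312) = 4.3348e+06 kJ/h
Converting: 4.3348e+06 / 3600 s = 1204.1 kW

Q = 1200 kJ/s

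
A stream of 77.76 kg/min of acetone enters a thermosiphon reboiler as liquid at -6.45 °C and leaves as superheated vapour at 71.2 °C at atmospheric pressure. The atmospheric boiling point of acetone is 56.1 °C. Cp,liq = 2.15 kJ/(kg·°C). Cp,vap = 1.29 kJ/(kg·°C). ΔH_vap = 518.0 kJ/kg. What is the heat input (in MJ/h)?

Q = 3140 MJ/h

liquid -6.45→56.1 °C: 134.48 kJ/kg
vaporisation at 56.1 °C: 518 kJ/kg
vapour 56.1→71.2 °C: 19.479 kJ/kg
Δh = 134.48 + 518 + 19.479 = 671.96 kJ/kg
Q = ṁ·Δh = 77.76 kg/min × 671.96 kJ/kg = 52252 kJ/min
|Q| = 870.86 kW = 3135.1 MJ/h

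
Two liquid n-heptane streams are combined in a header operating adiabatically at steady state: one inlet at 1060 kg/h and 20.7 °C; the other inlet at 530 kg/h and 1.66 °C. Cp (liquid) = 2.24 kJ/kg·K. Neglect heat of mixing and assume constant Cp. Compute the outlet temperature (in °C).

T_out = 14.4 °C

Energy balance with Q = 0: Σ ṁᵢCp,ᵢ(T_out − Tᵢ) = 0
T_out = Σ ṁᵢCp,ᵢTᵢ / Σ ṁᵢCp,ᵢ
      = 51121 / 3561.6 = 14.353 °C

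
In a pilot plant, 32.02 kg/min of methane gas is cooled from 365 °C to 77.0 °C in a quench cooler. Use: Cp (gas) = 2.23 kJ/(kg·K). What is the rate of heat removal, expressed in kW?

Q_c = 343 kW

Q = ṁ·Cp·ΔT = 32.02 × 2.23 × (77.0 − 365) = -20565 kJ/min
Converting: 20565 / 60 s = 342.74 kW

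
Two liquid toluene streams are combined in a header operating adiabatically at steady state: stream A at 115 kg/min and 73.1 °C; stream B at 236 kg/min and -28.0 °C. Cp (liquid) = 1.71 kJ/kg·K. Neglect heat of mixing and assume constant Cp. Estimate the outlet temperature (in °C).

No heat crosses the boundary, so H_out = H_in.
Σ ṁᵢCp,ᵢTᵢ = 115×1.71×73.1 + 236×1.71×-28.0 = 3075.4
Σ ṁᵢCp,ᵢ = 115×1.71 + 236×1.71 = 600.21
T_out = 3075.4 / 600.21 = 5.1239 °C

T_out = 5.12 °C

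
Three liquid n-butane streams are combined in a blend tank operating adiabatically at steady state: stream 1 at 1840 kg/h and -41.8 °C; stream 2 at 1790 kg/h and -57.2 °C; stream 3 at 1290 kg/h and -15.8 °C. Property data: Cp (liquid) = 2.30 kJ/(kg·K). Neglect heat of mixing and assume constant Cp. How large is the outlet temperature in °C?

T_out = -40.6 °C

No heat crosses the boundary, so H_out = H_in.
Σ ṁᵢCp,ᵢTᵢ = 1840×2.30×-41.8 + 1790×2.30×-57.2 + 1290×2.30×-15.8 = -459270
Σ ṁᵢCp,ᵢ = 1840×2.30 + 1790×2.30 + 1290×2.30 = 11316
T_out = -459270 / 11316 = -40.586 °C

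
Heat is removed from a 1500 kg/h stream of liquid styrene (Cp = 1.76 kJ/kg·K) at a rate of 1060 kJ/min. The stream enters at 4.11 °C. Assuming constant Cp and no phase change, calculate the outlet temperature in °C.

Q = 1060 kJ/min = 63600 kJ/h
ΔT = Q/(ṁ·Cp) = 63600/(1500×1.76) = 24.091 K
T_out = 4.11 − 24.091 = -19.981 °C

T_out = -20.0 °C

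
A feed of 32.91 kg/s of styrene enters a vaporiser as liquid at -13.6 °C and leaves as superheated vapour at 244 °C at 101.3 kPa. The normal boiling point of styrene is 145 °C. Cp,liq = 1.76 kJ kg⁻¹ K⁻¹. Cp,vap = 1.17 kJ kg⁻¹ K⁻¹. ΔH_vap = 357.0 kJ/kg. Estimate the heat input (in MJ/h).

Q = 89100 MJ/h

liquid -13.6→145 °C: 279.14 kJ/kg
vaporisation at 145 °C: 357 kJ/kg
vapour 145→244 °C: 115.83 kJ/kg
Δh = 279.14 + 357 + 115.83 = 751.97 kJ/kg
Q = ṁ·Δh = 32.91 kg/s × 751.97 kJ/kg = 24747 kJ/s
|Q| = 24747 kW = 89090 MJ/h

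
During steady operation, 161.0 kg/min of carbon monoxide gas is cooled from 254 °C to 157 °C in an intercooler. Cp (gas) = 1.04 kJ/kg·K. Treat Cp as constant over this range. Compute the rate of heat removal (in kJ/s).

Q_c = 271 kJ/s

Q = ṁ·Cp·ΔT = 161.0 × 1.04 × (157 − 254) = -16242 kJ/min
Converting: 16242 / 60 s = 270.69 kW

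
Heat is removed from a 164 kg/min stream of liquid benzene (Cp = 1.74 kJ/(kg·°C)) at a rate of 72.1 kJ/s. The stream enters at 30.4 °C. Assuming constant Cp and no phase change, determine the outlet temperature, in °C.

Q = 72.1 kJ/s = 4326 kJ/min
ΔT = Q/(ṁ·Cp) = 4326/(164×1.74) = 15.16 K
T_out = 30.4 − 15.16 = 15.24 °C

T_out = 15.2 °C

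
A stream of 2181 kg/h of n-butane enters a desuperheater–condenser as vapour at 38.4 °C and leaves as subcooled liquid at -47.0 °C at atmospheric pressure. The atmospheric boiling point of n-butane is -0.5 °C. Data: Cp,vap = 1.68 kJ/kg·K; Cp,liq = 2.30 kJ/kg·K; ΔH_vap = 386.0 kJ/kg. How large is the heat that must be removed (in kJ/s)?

vapour 38.4→-0.5 °C: -65.352 kJ/kg
condensation at -0.5 °C: -386 kJ/kg
liquid -0.5→-47.0 °C: -106.95 kJ/kg
Δh = -65.352 + -386 + -106.95 = -558.3 kJ/kg
Q = ṁ·Δh = 2181 kg/h × -558.3 kJ/kg = -1.2177e+06 kJ/h
|Q| = 338.24 kW

Q_c = 338 kJ/s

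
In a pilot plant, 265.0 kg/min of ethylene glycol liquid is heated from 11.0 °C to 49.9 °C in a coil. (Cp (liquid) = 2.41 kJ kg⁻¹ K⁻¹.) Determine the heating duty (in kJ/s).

Q = 414 kJ/s

Q = ṁ·Cp·ΔT = 265.0 × 2.41 × (49.9 − 11.0) = 24843 kJ/min
Converting: 24843 / 60 s = 414.06 kW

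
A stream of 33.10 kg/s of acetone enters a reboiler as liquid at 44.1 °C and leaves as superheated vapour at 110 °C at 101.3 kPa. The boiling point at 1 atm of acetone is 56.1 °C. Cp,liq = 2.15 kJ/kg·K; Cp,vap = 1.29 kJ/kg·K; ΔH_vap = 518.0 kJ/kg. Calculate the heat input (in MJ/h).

Q = 73100 MJ/h

liquid 44.1→56.1 °C: 25.8 kJ/kg
vaporisation at 56.1 °C: 518 kJ/kg
vapour 56.1→110 °C: 69.531 kJ/kg
Δh = 25.8 + 518 + 69.531 = 613.33 kJ/kg
Q = ṁ·Δh = 33.10 kg/s × 613.33 kJ/kg = 20301 kJ/s
|Q| = 20301 kW = 73085 MJ/h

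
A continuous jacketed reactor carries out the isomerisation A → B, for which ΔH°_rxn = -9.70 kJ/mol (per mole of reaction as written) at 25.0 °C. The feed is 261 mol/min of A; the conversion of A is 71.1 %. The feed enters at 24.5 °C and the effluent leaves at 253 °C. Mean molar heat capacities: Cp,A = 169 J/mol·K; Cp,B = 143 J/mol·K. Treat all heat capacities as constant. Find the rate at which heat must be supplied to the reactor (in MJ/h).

Extent of reaction ξ = 0.711 × 261 = 185.57 mol/min
Reaction term: ξ·ΔH°_rxn = 185.57 × -9.70 = -1800 kJ/min
Sensible, feed 24.5→25 °C: 22.055 kJ/min
Outlet flows (mol/min): A 75.429, B 185.57
Sensible, products 25→253 °C: 8956.8 kJ/min
Q = ΔH = 7178.8 kJ/min = 119.65 kW
Heat supplied = 430.73 MJ/h

Q_in = 431 MJ/h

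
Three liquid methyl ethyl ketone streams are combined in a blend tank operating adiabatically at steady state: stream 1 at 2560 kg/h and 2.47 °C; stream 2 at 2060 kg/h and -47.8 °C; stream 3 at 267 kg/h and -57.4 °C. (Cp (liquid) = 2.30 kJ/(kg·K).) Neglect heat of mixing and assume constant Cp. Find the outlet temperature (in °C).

T_out = -22.0 °C

Energy balance with Q = 0: Σ ṁᵢCp,ᵢ(T_out − Tᵢ) = 0
T_out = Σ ṁᵢCp,ᵢTᵢ / Σ ṁᵢCp,ᵢ
      = -247180 / 11240 = -21.991 °C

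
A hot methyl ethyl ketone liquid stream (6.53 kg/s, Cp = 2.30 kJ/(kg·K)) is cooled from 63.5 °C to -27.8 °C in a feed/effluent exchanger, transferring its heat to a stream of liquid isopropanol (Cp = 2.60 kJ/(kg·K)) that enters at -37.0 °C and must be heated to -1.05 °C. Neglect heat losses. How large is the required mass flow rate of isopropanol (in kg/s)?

ṁ_c = 14.7 kg/s

Heat released by hot stream: Q = 6.53 × 2.30 × (63.5 − -27.8) = 1371.2 kJ/s
Energy balance on cold side (adiabatic exchanger): Q = ṁ_c·Cp_c·(T_c,out − T_c,in)
ṁ_c = 1371.2 / [2.60 × (-1.05 − -37.0)] = 14.67 kg/s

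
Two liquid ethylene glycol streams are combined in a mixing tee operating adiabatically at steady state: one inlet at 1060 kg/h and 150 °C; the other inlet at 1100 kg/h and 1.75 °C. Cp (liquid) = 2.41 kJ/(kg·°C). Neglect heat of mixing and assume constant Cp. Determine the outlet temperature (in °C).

T_out = 74.5 °C

Adiabatic, steady state ⇒ Σ ṁᵢCp,ᵢ(T_out − Tᵢ) = 0
Σ ṁᵢCp,ᵢTᵢ = 1060×2.41×150 + 1100×2.41×1.75 = 387830
Σ ṁᵢCp,ᵢ = 1060×2.41 + 1100×2.41 = 5205.6
T_out = 387830 / 5205.6 = 74.502 °C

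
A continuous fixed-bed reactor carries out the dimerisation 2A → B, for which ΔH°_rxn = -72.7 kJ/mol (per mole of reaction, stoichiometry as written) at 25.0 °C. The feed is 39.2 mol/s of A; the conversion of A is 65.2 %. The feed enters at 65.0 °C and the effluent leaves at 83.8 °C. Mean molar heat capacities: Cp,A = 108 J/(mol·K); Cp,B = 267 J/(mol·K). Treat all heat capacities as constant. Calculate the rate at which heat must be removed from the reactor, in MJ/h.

Q_out = 2920 MJ/h

Extent of reaction ξ = 0.652 × 39.2 / 2 = 12.779 mol/s
Reaction term: ξ·ΔH°_rxn = 12.779 × -72.7 = -929.05 kJ/s
Sensible, feed 65.0→25 °C: -169.34 kJ/s
Outlet flows (mol/s): A 13.642, B 12.779
Sensible, products 25→83.8 °C: 287.26 kJ/s
Q = ΔH = -811.13 kJ/s = -811.13 kW
Heat removed = 2920.1 MJ/h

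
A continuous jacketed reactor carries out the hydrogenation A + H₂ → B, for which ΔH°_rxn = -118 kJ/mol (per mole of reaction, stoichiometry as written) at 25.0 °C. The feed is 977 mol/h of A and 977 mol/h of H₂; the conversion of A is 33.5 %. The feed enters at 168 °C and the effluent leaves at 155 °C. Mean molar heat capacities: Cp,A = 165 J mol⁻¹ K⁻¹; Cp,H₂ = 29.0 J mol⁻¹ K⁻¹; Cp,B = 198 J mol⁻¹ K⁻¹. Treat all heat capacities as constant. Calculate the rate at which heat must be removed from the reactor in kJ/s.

Extent of reaction ξ = 0.335 × 977 = 327.3 mol/h
Reaction term: ξ·ΔH°_rxn = 327.3 × -118 = -38621 kJ/h
Sensible, feed 168→25 °C: -27104 kJ/h
Outlet flows (mol/h): A 649.7, H₂ 649.7, B 327.3
Sensible, products 25→155 °C: 24810 kJ/h
Q = ΔH = -40915 kJ/h = -11.365 kW
Heat removed = 11.365 kJ/s

Q_out = 11.4 kJ/s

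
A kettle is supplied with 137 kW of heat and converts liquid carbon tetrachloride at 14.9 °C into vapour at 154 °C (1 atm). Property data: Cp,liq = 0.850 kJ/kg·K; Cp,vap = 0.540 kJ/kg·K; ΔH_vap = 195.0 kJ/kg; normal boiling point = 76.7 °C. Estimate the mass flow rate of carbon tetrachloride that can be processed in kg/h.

Δh = 0.850×(76.7−14.9) + 195.0 + 0.540×(154−76.7) = 289.27 kJ/kg
Q = 137 kW = 137 kJ/s = 493200 kJ/h
ṁ = Q/Δh = 493200 / 289.27 = 1705 kg/h

ṁ = 1700 kg/h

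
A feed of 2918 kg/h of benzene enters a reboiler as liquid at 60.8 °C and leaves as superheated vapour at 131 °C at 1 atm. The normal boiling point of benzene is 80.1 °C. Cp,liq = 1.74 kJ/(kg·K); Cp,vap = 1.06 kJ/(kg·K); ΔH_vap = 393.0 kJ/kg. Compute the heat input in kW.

Q = 390 kW

liquid 60.8→80.1 °C: 33.582 kJ/kg
vaporisation at 80.1 °C: 393 kJ/kg
vapour 80.1→131 °C: 53.954 kJ/kg
Δh = 33.582 + 393 + 53.954 = 480.54 kJ/kg
Q = ṁ·Δh = 2918 kg/h × 480.54 kJ/kg = 1.4022e+06 kJ/h
|Q| = 389.5 kW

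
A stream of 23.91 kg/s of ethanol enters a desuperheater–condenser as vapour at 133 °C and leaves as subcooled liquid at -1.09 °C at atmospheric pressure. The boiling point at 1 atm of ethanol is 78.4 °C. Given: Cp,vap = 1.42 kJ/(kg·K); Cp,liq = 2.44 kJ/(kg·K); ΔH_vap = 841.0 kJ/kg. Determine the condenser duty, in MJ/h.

Q_c = 95800 MJ/h

vapour 133→78.4 °C: -77.532 kJ/kg
condensation at 78.4 °C: -841 kJ/kg
liquid 78.4→-1.09 °C: -193.96 kJ/kg
Δh = -77.532 + -841 + -193.96 = -1112.5 kJ/kg
Q = ṁ·Δh = 23.91 kg/s × -1112.5 kJ/kg = -26600 kJ/s
|Q| = 26600 kW = 95758 MJ/h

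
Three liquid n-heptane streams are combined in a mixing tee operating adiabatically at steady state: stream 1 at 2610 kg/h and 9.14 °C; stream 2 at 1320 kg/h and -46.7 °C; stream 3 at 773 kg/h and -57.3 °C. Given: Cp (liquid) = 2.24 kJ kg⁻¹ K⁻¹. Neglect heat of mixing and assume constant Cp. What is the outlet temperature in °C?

Energy balance with Q = 0: Σ ṁᵢCp,ᵢ(T_out − Tᵢ) = 0
Σ ṁᵢCp,ᵢTᵢ = 2610×2.24×9.14 + 1320×2.24×-46.7 + 773×2.24×-57.3 = -183860
Σ ṁᵢCp,ᵢ = 2610×2.24 + 1320×2.24 + 773×2.24 = 10535
T_out = -183860 / 10535 = -17.453 °C

T_out = -17.5 °C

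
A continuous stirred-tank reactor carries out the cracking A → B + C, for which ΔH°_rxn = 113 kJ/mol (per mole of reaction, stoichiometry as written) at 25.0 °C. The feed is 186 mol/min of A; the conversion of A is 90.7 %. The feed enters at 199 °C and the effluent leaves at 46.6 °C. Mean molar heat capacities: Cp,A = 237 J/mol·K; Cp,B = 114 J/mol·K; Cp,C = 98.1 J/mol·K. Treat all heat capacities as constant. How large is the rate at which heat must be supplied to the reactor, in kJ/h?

Q_in = 735000 kJ/h

Extent of reaction ξ = 0.907 × 186 = 168.7 mol/min
Reaction term: ξ·ΔH°_rxn = 168.7 × 113 = 19063 kJ/min
Sensible, feed 199→25 °C: -7670.3 kJ/min
Outlet flows (mol/min): A 17.298, B 168.7, C 168.7
Sensible, products 25→46.6 °C: 861.44 kJ/min
Q = ΔH = 12254 kJ/min = 204.24 kW
Heat supplied = 735270 kJ/h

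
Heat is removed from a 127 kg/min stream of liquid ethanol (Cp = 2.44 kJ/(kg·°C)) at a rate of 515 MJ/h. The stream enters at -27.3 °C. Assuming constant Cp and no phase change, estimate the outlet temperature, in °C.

T_out = -55.0 °C

Q = 515 MJ/h = 8583.3 kJ/min
ΔT = Q/(ṁ·Cp) = 8583.3/(127×2.44) = 27.699 K
T_out = -27.3 − 27.699 = -54.999 °C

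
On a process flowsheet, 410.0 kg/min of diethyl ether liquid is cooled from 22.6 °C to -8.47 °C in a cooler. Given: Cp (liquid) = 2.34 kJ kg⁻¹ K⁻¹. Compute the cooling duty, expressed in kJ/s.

Q = ṁ·Cp·ΔT = 410.0 × 2.34 × (-8.47 − 22.6) = -29809 kJ/min
Converting: 29809 / 60 s = 496.81 kW

Q_c = 497 kJ/s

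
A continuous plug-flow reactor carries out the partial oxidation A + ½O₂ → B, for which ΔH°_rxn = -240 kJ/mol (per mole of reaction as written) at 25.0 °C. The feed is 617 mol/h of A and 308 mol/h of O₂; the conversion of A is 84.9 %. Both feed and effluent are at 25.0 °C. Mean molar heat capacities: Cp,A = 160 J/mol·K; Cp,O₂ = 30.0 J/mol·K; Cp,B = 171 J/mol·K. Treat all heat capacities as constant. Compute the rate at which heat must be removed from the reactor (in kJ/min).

Q_out = 2100 kJ/min

Extent of reaction ξ = 0.849 × 617 = 523.83 mol/h
Reaction term: ξ·ΔH°_rxn = 523.83 × -240 = -125720 kJ/h
Q = ΔH = -125720 kJ/h = -34.922 kW
Heat removed = 2095.3 kJ/min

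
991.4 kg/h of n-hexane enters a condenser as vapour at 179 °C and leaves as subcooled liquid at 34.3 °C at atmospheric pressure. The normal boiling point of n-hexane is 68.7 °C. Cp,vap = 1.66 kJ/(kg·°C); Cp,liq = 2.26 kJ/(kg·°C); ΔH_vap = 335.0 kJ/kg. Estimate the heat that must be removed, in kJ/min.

Q_c = 9850 kJ/min

vapour 179→68.7 °C: -183.1 kJ/kg
condensation at 68.7 °C: -335 kJ/kg
liquid 68.7→34.3 °C: -77.744 kJ/kg
Δh = -183.1 + -335 + -77.744 = -595.84 kJ/kg
Q = ṁ·Δh = 991.4 kg/h × -595.84 kJ/kg = -590720 kJ/h
|Q| = 164.09 kW = 9845.3 kJ/min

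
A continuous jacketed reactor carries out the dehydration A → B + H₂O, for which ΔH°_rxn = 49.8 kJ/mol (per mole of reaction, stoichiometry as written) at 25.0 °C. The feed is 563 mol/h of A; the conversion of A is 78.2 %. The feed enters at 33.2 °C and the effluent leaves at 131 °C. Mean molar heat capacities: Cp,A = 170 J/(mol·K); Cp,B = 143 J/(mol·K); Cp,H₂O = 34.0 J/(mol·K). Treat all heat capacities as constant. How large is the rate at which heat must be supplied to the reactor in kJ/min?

Extent of reaction ξ = 0.782 × 563 = 440.27 mol/h
Reaction term: ξ·ΔH°_rxn = 440.27 × 49.8 = 21925 kJ/h
Sensible, feed 33.2→25 °C: -784.82 kJ/h
Outlet flows (mol/h): A 122.73, B 440.27, H₂O 440.27
Sensible, products 25→131 °C: 10472 kJ/h
Q = ΔH = 31612 kJ/h = 8.7812 kW
Heat supplied = 526.87 kJ/min

Q_in = 527 kJ/min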